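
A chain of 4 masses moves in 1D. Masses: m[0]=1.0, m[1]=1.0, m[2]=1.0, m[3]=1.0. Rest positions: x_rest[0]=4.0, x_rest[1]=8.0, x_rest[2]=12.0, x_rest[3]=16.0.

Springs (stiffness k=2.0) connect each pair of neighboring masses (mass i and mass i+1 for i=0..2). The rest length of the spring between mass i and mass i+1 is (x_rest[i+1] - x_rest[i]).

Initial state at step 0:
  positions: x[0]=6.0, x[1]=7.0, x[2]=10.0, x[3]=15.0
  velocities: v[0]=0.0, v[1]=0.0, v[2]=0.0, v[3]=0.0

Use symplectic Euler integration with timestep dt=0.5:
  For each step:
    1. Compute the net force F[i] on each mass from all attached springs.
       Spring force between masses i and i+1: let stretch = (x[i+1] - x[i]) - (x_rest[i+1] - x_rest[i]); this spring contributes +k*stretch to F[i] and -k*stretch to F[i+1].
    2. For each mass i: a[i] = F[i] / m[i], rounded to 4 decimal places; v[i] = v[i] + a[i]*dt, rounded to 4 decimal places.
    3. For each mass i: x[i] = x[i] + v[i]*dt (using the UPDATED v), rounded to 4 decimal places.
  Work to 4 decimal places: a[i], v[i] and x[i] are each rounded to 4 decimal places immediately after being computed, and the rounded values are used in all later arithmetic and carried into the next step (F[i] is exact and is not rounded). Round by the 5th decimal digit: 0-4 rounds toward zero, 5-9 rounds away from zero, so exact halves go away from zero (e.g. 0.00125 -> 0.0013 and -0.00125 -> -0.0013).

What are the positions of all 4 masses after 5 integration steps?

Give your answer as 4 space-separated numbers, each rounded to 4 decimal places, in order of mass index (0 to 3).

Answer: 3.0000 5.8750 11.1250 18.0000

Derivation:
Step 0: x=[6.0000 7.0000 10.0000 15.0000] v=[0.0000 0.0000 0.0000 0.0000]
Step 1: x=[4.5000 8.0000 11.0000 14.5000] v=[-3.0000 2.0000 2.0000 -1.0000]
Step 2: x=[2.7500 8.7500 12.2500 14.2500] v=[-3.5000 1.5000 2.5000 -0.5000]
Step 3: x=[2.0000 8.2500 12.7500 15.0000] v=[-1.5000 -1.0000 1.0000 1.5000]
Step 4: x=[2.3750 6.8750 12.1250 16.6250] v=[0.7500 -2.7500 -1.2500 3.2500]
Step 5: x=[3.0000 5.8750 11.1250 18.0000] v=[1.2500 -2.0000 -2.0000 2.7500]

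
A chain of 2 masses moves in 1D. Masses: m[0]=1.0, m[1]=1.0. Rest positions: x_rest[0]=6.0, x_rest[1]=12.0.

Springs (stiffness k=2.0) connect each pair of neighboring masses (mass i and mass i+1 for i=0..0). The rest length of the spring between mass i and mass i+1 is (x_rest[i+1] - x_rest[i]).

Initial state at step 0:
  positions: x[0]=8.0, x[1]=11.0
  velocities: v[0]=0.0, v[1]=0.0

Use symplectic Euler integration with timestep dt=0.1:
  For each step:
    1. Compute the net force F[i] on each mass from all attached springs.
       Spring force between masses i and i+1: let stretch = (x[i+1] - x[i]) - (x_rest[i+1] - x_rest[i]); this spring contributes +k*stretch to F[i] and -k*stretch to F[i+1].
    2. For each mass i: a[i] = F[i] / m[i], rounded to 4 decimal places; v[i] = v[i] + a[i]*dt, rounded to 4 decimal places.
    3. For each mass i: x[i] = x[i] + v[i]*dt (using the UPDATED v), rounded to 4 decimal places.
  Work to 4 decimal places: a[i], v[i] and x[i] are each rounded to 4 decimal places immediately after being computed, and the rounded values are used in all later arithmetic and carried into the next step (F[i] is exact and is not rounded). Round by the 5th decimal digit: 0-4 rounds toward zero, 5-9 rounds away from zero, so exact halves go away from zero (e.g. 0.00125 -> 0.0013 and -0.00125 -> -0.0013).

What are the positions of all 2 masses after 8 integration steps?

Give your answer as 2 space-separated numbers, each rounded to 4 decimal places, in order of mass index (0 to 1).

Answer: 6.3015 12.6985

Derivation:
Step 0: x=[8.0000 11.0000] v=[0.0000 0.0000]
Step 1: x=[7.9400 11.0600] v=[-0.6000 0.6000]
Step 2: x=[7.8224 11.1776] v=[-1.1760 1.1760]
Step 3: x=[7.6519 11.3481] v=[-1.7050 1.7050]
Step 4: x=[7.4353 11.5647] v=[-2.1658 2.1658]
Step 5: x=[7.1813 11.8187] v=[-2.5399 2.5399]
Step 6: x=[6.9001 12.0999] v=[-2.8124 2.8124]
Step 7: x=[6.6029 12.3971] v=[-2.9724 2.9724]
Step 8: x=[6.3015 12.6985] v=[-3.0136 3.0136]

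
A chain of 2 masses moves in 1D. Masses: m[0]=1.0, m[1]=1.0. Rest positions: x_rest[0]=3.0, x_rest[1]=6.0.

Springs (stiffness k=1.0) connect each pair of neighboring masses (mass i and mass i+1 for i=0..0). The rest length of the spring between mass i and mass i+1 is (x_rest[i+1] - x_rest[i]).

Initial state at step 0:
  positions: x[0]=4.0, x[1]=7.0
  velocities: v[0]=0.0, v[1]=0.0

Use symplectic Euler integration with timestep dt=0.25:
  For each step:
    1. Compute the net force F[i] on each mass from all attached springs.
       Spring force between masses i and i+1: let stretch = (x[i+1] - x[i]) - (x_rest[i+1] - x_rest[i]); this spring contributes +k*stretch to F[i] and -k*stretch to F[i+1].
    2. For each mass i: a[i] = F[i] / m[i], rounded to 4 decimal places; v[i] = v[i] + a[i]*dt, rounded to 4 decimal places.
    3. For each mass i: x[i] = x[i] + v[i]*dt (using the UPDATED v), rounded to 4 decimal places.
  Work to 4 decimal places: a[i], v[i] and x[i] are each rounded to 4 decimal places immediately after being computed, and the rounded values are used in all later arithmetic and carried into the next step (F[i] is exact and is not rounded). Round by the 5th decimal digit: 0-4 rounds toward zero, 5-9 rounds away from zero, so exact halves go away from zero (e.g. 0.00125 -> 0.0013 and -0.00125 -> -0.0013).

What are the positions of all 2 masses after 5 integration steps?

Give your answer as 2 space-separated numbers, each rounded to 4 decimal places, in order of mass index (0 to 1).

Answer: 4.0000 7.0000

Derivation:
Step 0: x=[4.0000 7.0000] v=[0.0000 0.0000]
Step 1: x=[4.0000 7.0000] v=[0.0000 0.0000]
Step 2: x=[4.0000 7.0000] v=[0.0000 0.0000]
Step 3: x=[4.0000 7.0000] v=[0.0000 0.0000]
Step 4: x=[4.0000 7.0000] v=[0.0000 0.0000]
Step 5: x=[4.0000 7.0000] v=[0.0000 0.0000]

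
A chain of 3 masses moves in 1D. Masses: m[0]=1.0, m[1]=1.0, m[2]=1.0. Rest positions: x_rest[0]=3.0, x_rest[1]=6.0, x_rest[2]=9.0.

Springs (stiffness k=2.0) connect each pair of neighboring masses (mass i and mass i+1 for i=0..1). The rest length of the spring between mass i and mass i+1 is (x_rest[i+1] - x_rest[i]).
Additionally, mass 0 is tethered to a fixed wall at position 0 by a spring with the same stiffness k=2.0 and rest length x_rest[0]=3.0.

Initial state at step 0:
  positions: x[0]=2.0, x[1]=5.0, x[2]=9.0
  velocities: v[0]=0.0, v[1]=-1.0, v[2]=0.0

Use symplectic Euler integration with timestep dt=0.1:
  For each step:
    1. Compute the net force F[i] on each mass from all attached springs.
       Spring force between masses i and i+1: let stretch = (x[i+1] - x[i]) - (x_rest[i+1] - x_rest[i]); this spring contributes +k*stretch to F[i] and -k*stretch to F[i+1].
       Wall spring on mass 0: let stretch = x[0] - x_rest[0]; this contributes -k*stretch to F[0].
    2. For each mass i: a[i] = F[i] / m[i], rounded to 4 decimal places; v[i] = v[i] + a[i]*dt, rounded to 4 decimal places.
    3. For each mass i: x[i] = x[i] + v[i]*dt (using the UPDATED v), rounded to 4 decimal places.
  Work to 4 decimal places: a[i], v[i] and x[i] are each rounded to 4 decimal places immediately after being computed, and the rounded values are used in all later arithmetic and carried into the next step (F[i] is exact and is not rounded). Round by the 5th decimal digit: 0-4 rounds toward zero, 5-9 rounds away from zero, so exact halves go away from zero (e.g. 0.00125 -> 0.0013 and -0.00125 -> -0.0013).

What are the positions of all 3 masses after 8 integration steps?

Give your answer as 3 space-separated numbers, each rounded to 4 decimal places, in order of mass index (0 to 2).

Step 0: x=[2.0000 5.0000 9.0000] v=[0.0000 -1.0000 0.0000]
Step 1: x=[2.0200 4.9200 8.9800] v=[0.2000 -0.8000 -0.2000]
Step 2: x=[2.0576 4.8632 8.9388] v=[0.3760 -0.5680 -0.4120]
Step 3: x=[2.1102 4.8318 8.8761] v=[0.5256 -0.3140 -0.6271]
Step 4: x=[2.1750 4.8269 8.7925] v=[0.6479 -0.0495 -0.8360]
Step 5: x=[2.2493 4.8482 8.6896] v=[0.7433 0.2132 -1.0291]
Step 6: x=[2.3306 4.8944 8.5699] v=[0.8132 0.4617 -1.1974]
Step 7: x=[2.4166 4.9628 8.4367] v=[0.8598 0.6840 -1.3325]
Step 8: x=[2.5052 5.0498 8.2940] v=[0.8857 0.8695 -1.4273]

Answer: 2.5052 5.0498 8.2940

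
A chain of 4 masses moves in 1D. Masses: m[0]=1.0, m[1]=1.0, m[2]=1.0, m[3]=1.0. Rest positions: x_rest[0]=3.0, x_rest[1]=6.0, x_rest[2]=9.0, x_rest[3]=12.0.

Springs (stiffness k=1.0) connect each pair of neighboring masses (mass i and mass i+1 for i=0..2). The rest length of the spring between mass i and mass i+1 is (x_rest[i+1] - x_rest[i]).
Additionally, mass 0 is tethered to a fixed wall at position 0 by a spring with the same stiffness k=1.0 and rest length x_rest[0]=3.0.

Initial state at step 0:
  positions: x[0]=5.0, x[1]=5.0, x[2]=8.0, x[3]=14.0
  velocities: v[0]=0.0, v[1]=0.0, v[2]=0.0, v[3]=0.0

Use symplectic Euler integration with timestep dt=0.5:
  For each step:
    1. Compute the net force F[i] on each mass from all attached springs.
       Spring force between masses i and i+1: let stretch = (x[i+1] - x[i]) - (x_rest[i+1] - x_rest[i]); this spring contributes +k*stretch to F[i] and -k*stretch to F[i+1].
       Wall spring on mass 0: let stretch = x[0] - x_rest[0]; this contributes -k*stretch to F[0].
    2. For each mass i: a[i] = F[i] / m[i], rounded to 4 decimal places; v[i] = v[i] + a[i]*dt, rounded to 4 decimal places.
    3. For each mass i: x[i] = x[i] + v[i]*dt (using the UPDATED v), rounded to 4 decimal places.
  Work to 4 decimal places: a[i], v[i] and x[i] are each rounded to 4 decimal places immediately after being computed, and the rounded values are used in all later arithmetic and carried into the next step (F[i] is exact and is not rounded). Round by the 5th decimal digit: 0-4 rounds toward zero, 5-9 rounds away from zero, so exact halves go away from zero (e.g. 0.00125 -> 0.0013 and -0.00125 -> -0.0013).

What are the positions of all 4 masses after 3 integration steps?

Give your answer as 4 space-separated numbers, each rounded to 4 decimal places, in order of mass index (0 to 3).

Step 0: x=[5.0000 5.0000 8.0000 14.0000] v=[0.0000 0.0000 0.0000 0.0000]
Step 1: x=[3.7500 5.7500 8.7500 13.2500] v=[-2.5000 1.5000 1.5000 -1.5000]
Step 2: x=[2.0625 6.7500 9.8750 12.1250] v=[-3.3750 2.0000 2.2500 -2.2500]
Step 3: x=[1.0313 7.3594 10.7813 11.1875] v=[-2.0625 1.2188 1.8125 -1.8750]

Answer: 1.0313 7.3594 10.7813 11.1875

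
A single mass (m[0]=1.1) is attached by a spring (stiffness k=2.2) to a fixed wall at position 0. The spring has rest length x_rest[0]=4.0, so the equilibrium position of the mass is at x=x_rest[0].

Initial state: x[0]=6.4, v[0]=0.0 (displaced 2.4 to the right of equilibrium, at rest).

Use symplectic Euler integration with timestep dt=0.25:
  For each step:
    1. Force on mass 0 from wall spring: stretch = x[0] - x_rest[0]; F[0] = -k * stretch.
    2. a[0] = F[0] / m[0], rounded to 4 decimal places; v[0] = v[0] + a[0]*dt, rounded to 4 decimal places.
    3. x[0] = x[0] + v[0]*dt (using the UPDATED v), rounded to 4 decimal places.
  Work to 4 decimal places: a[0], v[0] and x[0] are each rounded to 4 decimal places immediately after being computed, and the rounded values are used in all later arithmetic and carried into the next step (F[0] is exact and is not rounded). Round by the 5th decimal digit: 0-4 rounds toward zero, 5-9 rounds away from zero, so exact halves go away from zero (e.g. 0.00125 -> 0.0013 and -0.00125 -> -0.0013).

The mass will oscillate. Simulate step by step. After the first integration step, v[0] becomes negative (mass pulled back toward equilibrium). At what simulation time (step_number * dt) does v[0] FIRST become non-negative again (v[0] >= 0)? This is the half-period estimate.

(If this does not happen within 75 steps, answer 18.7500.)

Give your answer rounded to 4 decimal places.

Step 0: x=[6.4000] v=[0.0000]
Step 1: x=[6.1000] v=[-1.2000]
Step 2: x=[5.5375] v=[-2.2500]
Step 3: x=[4.7828] v=[-3.0188]
Step 4: x=[3.9303] v=[-3.4102]
Step 5: x=[3.0865] v=[-3.3754]
Step 6: x=[2.3568] v=[-2.9187]
Step 7: x=[1.8325] v=[-2.0971]
Step 8: x=[1.5792] v=[-1.0134]
Step 9: x=[1.6285] v=[0.1970]
First v>=0 after going negative at step 9, time=2.2500

Answer: 2.2500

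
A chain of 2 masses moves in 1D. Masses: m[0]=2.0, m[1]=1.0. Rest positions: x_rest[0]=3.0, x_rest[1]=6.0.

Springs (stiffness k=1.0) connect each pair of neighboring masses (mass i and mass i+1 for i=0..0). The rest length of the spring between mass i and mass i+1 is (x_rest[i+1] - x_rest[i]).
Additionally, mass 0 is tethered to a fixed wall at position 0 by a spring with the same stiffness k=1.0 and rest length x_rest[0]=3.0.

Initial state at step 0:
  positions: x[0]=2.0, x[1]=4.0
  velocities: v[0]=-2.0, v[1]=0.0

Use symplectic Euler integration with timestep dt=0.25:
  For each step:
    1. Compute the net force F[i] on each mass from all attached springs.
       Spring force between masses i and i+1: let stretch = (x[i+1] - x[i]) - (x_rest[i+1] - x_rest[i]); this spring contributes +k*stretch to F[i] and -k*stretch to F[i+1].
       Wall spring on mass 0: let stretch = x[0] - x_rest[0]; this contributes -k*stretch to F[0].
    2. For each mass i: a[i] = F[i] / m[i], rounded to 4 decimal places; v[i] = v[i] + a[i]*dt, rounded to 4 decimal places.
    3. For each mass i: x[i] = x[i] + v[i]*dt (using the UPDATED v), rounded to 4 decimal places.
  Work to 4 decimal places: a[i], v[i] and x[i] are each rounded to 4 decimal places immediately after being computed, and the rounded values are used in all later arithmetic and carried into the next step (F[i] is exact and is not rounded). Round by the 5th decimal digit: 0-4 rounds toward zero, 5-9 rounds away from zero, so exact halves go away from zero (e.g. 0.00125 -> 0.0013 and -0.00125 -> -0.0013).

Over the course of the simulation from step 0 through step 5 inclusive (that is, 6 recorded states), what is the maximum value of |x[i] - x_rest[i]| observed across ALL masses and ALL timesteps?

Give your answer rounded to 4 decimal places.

Answer: 2.8724

Derivation:
Step 0: x=[2.0000 4.0000] v=[-2.0000 0.0000]
Step 1: x=[1.5000 4.0625] v=[-2.0000 0.2500]
Step 2: x=[1.0332 4.1524] v=[-1.8672 0.3594]
Step 3: x=[0.6316 4.2348] v=[-1.6065 0.3296]
Step 4: x=[0.3228 4.2795] v=[-1.2351 0.1788]
Step 5: x=[0.1276 4.2644] v=[-0.7809 -0.0604]
Max displacement = 2.8724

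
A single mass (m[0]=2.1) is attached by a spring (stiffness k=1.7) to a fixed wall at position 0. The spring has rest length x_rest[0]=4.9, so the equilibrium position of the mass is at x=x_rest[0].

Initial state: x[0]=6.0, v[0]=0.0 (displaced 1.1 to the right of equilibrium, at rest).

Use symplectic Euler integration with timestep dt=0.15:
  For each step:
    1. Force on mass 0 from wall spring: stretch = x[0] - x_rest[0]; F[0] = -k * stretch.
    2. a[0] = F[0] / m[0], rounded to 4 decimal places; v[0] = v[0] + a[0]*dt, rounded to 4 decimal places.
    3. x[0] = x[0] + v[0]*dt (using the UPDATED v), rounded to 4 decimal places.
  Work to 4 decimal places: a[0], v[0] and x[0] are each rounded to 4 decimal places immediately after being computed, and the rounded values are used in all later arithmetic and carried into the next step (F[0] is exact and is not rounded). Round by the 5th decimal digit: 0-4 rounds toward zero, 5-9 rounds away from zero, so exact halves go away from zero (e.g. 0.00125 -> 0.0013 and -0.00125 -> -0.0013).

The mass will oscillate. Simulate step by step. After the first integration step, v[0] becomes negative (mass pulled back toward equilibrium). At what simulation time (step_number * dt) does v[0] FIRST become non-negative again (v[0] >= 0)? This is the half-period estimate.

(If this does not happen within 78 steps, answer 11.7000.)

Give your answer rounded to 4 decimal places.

Answer: 3.6000

Derivation:
Step 0: x=[6.0000] v=[0.0000]
Step 1: x=[5.9800] v=[-0.1336]
Step 2: x=[5.9403] v=[-0.2647]
Step 3: x=[5.8817] v=[-0.3910]
Step 4: x=[5.8052] v=[-0.5102]
Step 5: x=[5.7122] v=[-0.6201]
Step 6: x=[5.6044] v=[-0.7187]
Step 7: x=[5.4838] v=[-0.8042]
Step 8: x=[5.3525] v=[-0.8751]
Step 9: x=[5.2130] v=[-0.9300]
Step 10: x=[5.0678] v=[-0.9680]
Step 11: x=[4.9195] v=[-0.9884]
Step 12: x=[4.7709] v=[-0.9908]
Step 13: x=[4.6246] v=[-0.9751]
Step 14: x=[4.4833] v=[-0.9417]
Step 15: x=[4.3496] v=[-0.8911]
Step 16: x=[4.2260] v=[-0.8243]
Step 17: x=[4.1146] v=[-0.7425]
Step 18: x=[4.0175] v=[-0.6471]
Step 19: x=[3.9365] v=[-0.5399]
Step 20: x=[3.8731] v=[-0.4229]
Step 21: x=[3.8284] v=[-0.2982]
Step 22: x=[3.8032] v=[-0.1681]
Step 23: x=[3.7980] v=[-0.0349]
Step 24: x=[3.8128] v=[0.0989]
First v>=0 after going negative at step 24, time=3.6000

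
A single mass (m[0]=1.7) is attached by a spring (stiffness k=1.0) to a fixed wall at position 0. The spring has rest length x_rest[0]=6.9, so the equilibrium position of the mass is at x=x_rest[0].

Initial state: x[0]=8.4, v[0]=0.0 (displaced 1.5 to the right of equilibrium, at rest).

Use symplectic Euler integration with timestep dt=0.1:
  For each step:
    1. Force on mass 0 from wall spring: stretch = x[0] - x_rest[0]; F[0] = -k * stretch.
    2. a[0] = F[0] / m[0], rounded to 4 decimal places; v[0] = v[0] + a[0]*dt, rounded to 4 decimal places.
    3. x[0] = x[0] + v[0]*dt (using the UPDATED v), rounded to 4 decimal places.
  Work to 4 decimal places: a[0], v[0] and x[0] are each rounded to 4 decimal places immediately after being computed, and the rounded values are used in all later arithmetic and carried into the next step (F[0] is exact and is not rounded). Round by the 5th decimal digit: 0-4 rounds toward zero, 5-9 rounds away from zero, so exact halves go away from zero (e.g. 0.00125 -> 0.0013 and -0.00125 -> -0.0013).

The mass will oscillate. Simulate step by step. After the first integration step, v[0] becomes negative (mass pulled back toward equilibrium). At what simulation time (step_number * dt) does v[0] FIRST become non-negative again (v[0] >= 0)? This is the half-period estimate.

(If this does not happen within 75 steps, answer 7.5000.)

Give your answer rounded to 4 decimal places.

Step 0: x=[8.4000] v=[0.0000]
Step 1: x=[8.3912] v=[-0.0882]
Step 2: x=[8.3736] v=[-0.1759]
Step 3: x=[8.3473] v=[-0.2626]
Step 4: x=[8.3125] v=[-0.3477]
Step 5: x=[8.2694] v=[-0.4308]
Step 6: x=[8.2183] v=[-0.5114]
Step 7: x=[8.1594] v=[-0.5890]
Step 8: x=[8.0931] v=[-0.6631]
Step 9: x=[8.0198] v=[-0.7333]
Step 10: x=[7.9399] v=[-0.7992]
Step 11: x=[7.8539] v=[-0.8604]
Step 12: x=[7.7623] v=[-0.9165]
Step 13: x=[7.6656] v=[-0.9672]
Step 14: x=[7.5644] v=[-1.0122]
Step 15: x=[7.4593] v=[-1.0513]
Step 16: x=[7.3509] v=[-1.0842]
Step 17: x=[7.2398] v=[-1.1107]
Step 18: x=[7.1267] v=[-1.1307]
Step 19: x=[7.0123] v=[-1.1440]
Step 20: x=[6.8972] v=[-1.1506]
Step 21: x=[6.7822] v=[-1.1504]
Step 22: x=[6.6679] v=[-1.1435]
Step 23: x=[6.5549] v=[-1.1299]
Step 24: x=[6.4439] v=[-1.1096]
Step 25: x=[6.3356] v=[-1.0828]
Step 26: x=[6.2306] v=[-1.0496]
Step 27: x=[6.1296] v=[-1.0102]
Step 28: x=[6.0331] v=[-0.9649]
Step 29: x=[5.9417] v=[-0.9139]
Step 30: x=[5.8560] v=[-0.8575]
Step 31: x=[5.7764] v=[-0.7961]
Step 32: x=[5.7034] v=[-0.7300]
Step 33: x=[5.6374] v=[-0.6596]
Step 34: x=[5.5789] v=[-0.5853]
Step 35: x=[5.5281] v=[-0.5076]
Step 36: x=[5.4854] v=[-0.4269]
Step 37: x=[5.4510] v=[-0.3437]
Step 38: x=[5.4252] v=[-0.2585]
Step 39: x=[5.4080] v=[-0.1718]
Step 40: x=[5.3996] v=[-0.0840]
Step 41: x=[5.4000] v=[0.0043]
First v>=0 after going negative at step 41, time=4.1000

Answer: 4.1000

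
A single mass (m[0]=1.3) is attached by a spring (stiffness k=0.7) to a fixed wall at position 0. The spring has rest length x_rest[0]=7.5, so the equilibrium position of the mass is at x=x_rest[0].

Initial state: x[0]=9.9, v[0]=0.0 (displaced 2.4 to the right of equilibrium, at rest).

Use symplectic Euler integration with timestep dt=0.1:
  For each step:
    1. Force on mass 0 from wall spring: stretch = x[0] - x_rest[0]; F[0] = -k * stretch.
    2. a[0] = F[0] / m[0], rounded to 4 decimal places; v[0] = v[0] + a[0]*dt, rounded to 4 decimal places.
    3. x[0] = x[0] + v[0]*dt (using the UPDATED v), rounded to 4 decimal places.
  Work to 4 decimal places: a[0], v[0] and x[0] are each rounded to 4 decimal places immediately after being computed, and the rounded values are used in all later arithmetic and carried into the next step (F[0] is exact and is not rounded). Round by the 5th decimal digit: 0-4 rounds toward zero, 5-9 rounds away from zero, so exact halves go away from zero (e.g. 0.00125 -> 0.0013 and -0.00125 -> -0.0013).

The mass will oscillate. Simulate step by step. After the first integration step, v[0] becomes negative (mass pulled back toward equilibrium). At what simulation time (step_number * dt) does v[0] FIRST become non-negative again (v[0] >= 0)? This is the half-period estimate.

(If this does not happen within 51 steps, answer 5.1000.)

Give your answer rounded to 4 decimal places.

Answer: 4.3000

Derivation:
Step 0: x=[9.9000] v=[0.0000]
Step 1: x=[9.8871] v=[-0.1292]
Step 2: x=[9.8613] v=[-0.2577]
Step 3: x=[9.8228] v=[-0.3849]
Step 4: x=[9.7718] v=[-0.5100]
Step 5: x=[9.7086] v=[-0.6323]
Step 6: x=[9.6335] v=[-0.7512]
Step 7: x=[9.5469] v=[-0.8661]
Step 8: x=[9.4493] v=[-0.9763]
Step 9: x=[9.3412] v=[-1.0813]
Step 10: x=[9.2232] v=[-1.1804]
Step 11: x=[9.0959] v=[-1.2732]
Step 12: x=[8.9600] v=[-1.3591]
Step 13: x=[8.8162] v=[-1.4377]
Step 14: x=[8.6653] v=[-1.5086]
Step 15: x=[8.5082] v=[-1.5714]
Step 16: x=[8.3456] v=[-1.6257]
Step 17: x=[8.1785] v=[-1.6712]
Step 18: x=[8.0077] v=[-1.7077]
Step 19: x=[7.8342] v=[-1.7350]
Step 20: x=[7.6589] v=[-1.7530]
Step 21: x=[7.4827] v=[-1.7616]
Step 22: x=[7.3066] v=[-1.7607]
Step 23: x=[7.1316] v=[-1.7503]
Step 24: x=[6.9586] v=[-1.7305]
Step 25: x=[6.7885] v=[-1.7014]
Step 26: x=[6.6222] v=[-1.6631]
Step 27: x=[6.4606] v=[-1.6158]
Step 28: x=[6.3046] v=[-1.5598]
Step 29: x=[6.1551] v=[-1.4954]
Step 30: x=[6.0128] v=[-1.4230]
Step 31: x=[5.8785] v=[-1.3429]
Step 32: x=[5.7529] v=[-1.2556]
Step 33: x=[5.6368] v=[-1.1615]
Step 34: x=[5.5307] v=[-1.0612]
Step 35: x=[5.4352] v=[-0.9552]
Step 36: x=[5.3508] v=[-0.8440]
Step 37: x=[5.2780] v=[-0.7283]
Step 38: x=[5.2171] v=[-0.6087]
Step 39: x=[5.1685] v=[-0.4858]
Step 40: x=[5.1325] v=[-0.3603]
Step 41: x=[5.1092] v=[-0.2328]
Step 42: x=[5.0988] v=[-0.1041]
Step 43: x=[5.1013] v=[0.0252]
First v>=0 after going negative at step 43, time=4.3000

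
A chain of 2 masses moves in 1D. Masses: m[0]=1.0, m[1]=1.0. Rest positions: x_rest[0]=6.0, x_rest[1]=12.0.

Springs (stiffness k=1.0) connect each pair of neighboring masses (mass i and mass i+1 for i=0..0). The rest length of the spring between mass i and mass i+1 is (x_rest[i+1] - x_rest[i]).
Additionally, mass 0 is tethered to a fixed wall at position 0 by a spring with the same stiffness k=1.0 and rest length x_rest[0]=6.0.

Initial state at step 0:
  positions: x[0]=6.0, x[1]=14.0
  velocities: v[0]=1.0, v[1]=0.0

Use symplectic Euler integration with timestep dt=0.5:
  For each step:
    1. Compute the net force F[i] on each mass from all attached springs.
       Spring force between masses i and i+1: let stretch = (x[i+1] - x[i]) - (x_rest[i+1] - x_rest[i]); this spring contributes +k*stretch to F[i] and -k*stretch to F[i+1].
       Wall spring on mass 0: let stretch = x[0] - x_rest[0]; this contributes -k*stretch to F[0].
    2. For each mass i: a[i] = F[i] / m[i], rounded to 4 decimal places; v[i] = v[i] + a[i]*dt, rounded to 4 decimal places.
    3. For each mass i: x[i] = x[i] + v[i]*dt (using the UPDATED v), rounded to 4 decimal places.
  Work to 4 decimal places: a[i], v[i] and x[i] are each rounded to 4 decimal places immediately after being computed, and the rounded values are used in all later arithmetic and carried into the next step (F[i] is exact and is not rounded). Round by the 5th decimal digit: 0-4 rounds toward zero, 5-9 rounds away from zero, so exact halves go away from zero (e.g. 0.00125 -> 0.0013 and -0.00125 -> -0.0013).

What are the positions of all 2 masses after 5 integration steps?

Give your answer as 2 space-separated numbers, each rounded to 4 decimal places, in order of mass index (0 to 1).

Answer: 6.0410 12.7130

Derivation:
Step 0: x=[6.0000 14.0000] v=[1.0000 0.0000]
Step 1: x=[7.0000 13.5000] v=[2.0000 -1.0000]
Step 2: x=[7.8750 12.8750] v=[1.7500 -1.2500]
Step 3: x=[8.0313 12.5000] v=[0.3125 -0.7500]
Step 4: x=[7.2969 12.5079] v=[-1.4688 0.0157]
Step 5: x=[6.0410 12.7130] v=[-2.5118 0.4102]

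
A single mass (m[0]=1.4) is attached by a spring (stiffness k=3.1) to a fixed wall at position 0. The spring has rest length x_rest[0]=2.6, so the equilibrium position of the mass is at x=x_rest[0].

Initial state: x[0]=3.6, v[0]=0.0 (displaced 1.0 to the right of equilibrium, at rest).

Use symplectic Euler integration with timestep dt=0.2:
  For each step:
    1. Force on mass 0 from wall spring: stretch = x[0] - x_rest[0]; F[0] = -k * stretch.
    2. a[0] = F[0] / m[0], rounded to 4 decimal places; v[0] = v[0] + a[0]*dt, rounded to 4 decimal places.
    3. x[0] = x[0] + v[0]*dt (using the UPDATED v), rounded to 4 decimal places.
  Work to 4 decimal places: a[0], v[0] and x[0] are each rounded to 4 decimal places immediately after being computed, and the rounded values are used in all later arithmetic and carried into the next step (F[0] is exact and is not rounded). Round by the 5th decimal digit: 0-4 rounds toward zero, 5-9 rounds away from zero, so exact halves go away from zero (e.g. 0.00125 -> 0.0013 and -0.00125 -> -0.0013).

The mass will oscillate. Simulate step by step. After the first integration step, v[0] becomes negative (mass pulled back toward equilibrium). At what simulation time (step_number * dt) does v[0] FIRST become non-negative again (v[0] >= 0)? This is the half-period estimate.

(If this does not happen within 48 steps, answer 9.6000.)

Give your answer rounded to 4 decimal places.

Answer: 2.2000

Derivation:
Step 0: x=[3.6000] v=[0.0000]
Step 1: x=[3.5114] v=[-0.4429]
Step 2: x=[3.3421] v=[-0.8465]
Step 3: x=[3.1071] v=[-1.1751]
Step 4: x=[2.8272] v=[-1.3997]
Step 5: x=[2.5271] v=[-1.5003]
Step 6: x=[2.2335] v=[-1.4680]
Step 7: x=[1.9724] v=[-1.3057]
Step 8: x=[1.7668] v=[-1.0278]
Step 9: x=[1.6350] v=[-0.6588]
Step 10: x=[1.5887] v=[-0.2314]
Step 11: x=[1.6320] v=[0.2165]
First v>=0 after going negative at step 11, time=2.2000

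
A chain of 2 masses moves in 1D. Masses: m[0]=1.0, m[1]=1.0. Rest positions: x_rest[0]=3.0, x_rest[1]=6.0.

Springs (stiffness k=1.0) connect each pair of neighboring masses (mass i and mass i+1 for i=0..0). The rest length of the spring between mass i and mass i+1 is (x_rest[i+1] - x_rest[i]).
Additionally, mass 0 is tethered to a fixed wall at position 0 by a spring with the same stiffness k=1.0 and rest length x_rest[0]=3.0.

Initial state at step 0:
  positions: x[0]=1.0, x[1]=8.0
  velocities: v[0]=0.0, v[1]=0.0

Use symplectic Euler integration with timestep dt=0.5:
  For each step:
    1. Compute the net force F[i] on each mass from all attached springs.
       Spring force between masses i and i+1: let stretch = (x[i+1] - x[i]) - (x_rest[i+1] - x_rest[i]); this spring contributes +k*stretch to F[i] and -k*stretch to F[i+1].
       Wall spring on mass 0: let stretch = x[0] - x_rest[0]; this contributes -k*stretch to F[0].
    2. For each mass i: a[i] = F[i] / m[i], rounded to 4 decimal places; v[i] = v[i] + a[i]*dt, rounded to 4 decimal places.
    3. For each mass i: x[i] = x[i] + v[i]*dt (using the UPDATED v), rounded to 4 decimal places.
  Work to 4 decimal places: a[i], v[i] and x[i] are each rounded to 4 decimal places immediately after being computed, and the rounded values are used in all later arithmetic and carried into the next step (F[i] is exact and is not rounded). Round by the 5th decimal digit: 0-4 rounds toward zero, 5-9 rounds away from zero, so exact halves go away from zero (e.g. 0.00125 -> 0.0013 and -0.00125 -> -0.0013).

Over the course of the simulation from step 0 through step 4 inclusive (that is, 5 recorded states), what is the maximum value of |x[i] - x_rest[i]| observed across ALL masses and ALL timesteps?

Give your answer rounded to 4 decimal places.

Answer: 2.6563

Derivation:
Step 0: x=[1.0000 8.0000] v=[0.0000 0.0000]
Step 1: x=[2.5000 7.0000] v=[3.0000 -2.0000]
Step 2: x=[4.5000 5.6250] v=[4.0000 -2.7500]
Step 3: x=[5.6563 4.7188] v=[2.3125 -1.8125]
Step 4: x=[5.1641 4.7970] v=[-0.9844 0.1563]
Max displacement = 2.6563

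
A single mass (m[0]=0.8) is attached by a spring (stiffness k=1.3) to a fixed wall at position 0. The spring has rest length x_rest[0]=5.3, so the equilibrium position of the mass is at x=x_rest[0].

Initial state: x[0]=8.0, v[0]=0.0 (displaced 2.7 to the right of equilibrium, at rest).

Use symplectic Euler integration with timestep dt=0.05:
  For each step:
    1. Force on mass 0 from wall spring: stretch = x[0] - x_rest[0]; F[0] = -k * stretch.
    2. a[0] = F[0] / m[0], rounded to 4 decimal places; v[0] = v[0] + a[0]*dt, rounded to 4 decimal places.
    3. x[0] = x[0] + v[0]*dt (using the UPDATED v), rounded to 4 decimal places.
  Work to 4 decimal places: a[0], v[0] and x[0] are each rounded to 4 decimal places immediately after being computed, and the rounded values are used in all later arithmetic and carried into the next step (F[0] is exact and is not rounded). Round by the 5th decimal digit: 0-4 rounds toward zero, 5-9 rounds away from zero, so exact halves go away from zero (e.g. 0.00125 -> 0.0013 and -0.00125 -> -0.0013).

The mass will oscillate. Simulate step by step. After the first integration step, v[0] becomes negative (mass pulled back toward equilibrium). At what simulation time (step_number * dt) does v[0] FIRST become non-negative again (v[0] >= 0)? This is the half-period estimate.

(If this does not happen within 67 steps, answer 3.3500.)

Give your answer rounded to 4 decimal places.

Step 0: x=[8.0000] v=[0.0000]
Step 1: x=[7.9890] v=[-0.2194]
Step 2: x=[7.9671] v=[-0.4379]
Step 3: x=[7.9344] v=[-0.6546]
Step 4: x=[7.8910] v=[-0.8686]
Step 5: x=[7.8370] v=[-1.0791]
Step 6: x=[7.7727] v=[-1.2852]
Step 7: x=[7.6984] v=[-1.4861]
Step 8: x=[7.6144] v=[-1.6810]
Step 9: x=[7.5210] v=[-1.8690]
Step 10: x=[7.4185] v=[-2.0495]
Step 11: x=[7.3074] v=[-2.2216]
Step 12: x=[7.1882] v=[-2.3847]
Step 13: x=[7.0613] v=[-2.5381]
Step 14: x=[6.9272] v=[-2.6812]
Step 15: x=[6.7865] v=[-2.8134]
Step 16: x=[6.6398] v=[-2.9342]
Step 17: x=[6.4876] v=[-3.0431]
Step 18: x=[6.3306] v=[-3.1396]
Step 19: x=[6.1694] v=[-3.2233]
Step 20: x=[6.0047] v=[-3.2939]
Step 21: x=[5.8371] v=[-3.3512]
Step 22: x=[5.6674] v=[-3.3948]
Step 23: x=[5.4962] v=[-3.4247]
Step 24: x=[5.3242] v=[-3.4406]
Step 25: x=[5.1521] v=[-3.4426]
Step 26: x=[4.9806] v=[-3.4306]
Step 27: x=[4.8104] v=[-3.4047]
Step 28: x=[4.6422] v=[-3.3649]
Step 29: x=[4.4766] v=[-3.3115]
Step 30: x=[4.3144] v=[-3.2446]
Step 31: x=[4.1562] v=[-3.1645]
Step 32: x=[4.0026] v=[-3.0716]
Step 33: x=[3.8543] v=[-2.9662]
Step 34: x=[3.7119] v=[-2.8487]
Step 35: x=[3.5759] v=[-2.7197]
Step 36: x=[3.4469] v=[-2.5796]
Step 37: x=[3.3255] v=[-2.4290]
Step 38: x=[3.2121] v=[-2.2686]
Step 39: x=[3.1072] v=[-2.0990]
Step 40: x=[3.0112] v=[-1.9208]
Step 41: x=[2.9245] v=[-1.7348]
Step 42: x=[2.8474] v=[-1.5418]
Step 43: x=[2.7803] v=[-1.3425]
Step 44: x=[2.7234] v=[-1.1378]
Step 45: x=[2.6770] v=[-0.9285]
Step 46: x=[2.6412] v=[-0.7154]
Step 47: x=[2.6162] v=[-0.4994]
Step 48: x=[2.6021] v=[-0.2813]
Step 49: x=[2.5990] v=[-0.0621]
Step 50: x=[2.6069] v=[0.1574]
First v>=0 after going negative at step 50, time=2.5000

Answer: 2.5000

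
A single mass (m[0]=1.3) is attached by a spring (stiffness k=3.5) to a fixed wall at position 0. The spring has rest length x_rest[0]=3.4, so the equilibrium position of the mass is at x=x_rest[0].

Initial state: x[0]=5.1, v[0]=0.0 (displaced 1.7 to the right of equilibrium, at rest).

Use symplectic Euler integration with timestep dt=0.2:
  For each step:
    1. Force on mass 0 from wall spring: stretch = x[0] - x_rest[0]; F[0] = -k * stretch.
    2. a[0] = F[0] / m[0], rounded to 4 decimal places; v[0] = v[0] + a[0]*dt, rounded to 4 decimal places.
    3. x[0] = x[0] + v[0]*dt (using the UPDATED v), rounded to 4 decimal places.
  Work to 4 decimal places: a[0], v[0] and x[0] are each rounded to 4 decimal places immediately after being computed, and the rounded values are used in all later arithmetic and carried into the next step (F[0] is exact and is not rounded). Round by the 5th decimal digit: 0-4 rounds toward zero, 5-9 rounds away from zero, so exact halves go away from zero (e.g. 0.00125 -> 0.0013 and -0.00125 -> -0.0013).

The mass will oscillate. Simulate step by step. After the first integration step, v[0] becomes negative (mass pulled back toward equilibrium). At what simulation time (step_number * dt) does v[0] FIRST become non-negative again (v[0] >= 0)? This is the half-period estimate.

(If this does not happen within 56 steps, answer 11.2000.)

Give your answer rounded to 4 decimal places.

Answer: 2.0000

Derivation:
Step 0: x=[5.1000] v=[0.0000]
Step 1: x=[4.9169] v=[-0.9154]
Step 2: x=[4.5705] v=[-1.7322]
Step 3: x=[4.0980] v=[-2.3625]
Step 4: x=[3.5503] v=[-2.7383]
Step 5: x=[2.9865] v=[-2.8192]
Step 6: x=[2.4672] v=[-2.5965]
Step 7: x=[2.0484] v=[-2.0942]
Step 8: x=[1.7751] v=[-1.3664]
Step 9: x=[1.6768] v=[-0.4915]
Step 10: x=[1.7641] v=[0.4364]
First v>=0 after going negative at step 10, time=2.0000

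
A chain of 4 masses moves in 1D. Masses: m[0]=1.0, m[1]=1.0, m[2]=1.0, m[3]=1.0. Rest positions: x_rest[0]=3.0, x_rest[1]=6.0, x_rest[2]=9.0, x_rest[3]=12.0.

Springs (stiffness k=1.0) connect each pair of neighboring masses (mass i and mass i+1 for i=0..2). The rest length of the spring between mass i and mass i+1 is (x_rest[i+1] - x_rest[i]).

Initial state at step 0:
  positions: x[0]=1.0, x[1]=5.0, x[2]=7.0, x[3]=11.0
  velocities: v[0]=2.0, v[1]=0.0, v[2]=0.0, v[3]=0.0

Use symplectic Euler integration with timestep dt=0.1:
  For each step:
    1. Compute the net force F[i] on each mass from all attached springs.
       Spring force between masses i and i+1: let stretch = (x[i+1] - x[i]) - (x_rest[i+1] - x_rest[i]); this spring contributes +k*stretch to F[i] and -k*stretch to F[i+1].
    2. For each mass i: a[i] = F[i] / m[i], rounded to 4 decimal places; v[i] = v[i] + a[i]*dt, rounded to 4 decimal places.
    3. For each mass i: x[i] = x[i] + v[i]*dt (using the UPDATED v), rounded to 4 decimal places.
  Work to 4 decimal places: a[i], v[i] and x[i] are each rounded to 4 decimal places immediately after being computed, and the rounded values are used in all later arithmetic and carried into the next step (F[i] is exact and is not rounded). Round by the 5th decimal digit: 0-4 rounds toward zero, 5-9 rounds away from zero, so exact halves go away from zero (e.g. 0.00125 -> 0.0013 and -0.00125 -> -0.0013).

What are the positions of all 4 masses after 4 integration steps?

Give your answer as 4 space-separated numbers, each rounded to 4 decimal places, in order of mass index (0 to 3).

Answer: 1.8759 4.8300 7.1897 10.9044

Derivation:
Step 0: x=[1.0000 5.0000 7.0000 11.0000] v=[2.0000 0.0000 0.0000 0.0000]
Step 1: x=[1.2100 4.9800 7.0200 10.9900] v=[2.1000 -0.2000 0.2000 -0.1000]
Step 2: x=[1.4277 4.9427 7.0593 10.9703] v=[2.1770 -0.3730 0.3930 -0.1970]
Step 3: x=[1.6506 4.8914 7.1165 10.9415] v=[2.2285 -0.5128 0.5724 -0.2881]
Step 4: x=[1.8759 4.8300 7.1897 10.9044] v=[2.2526 -0.6144 0.7324 -0.3706]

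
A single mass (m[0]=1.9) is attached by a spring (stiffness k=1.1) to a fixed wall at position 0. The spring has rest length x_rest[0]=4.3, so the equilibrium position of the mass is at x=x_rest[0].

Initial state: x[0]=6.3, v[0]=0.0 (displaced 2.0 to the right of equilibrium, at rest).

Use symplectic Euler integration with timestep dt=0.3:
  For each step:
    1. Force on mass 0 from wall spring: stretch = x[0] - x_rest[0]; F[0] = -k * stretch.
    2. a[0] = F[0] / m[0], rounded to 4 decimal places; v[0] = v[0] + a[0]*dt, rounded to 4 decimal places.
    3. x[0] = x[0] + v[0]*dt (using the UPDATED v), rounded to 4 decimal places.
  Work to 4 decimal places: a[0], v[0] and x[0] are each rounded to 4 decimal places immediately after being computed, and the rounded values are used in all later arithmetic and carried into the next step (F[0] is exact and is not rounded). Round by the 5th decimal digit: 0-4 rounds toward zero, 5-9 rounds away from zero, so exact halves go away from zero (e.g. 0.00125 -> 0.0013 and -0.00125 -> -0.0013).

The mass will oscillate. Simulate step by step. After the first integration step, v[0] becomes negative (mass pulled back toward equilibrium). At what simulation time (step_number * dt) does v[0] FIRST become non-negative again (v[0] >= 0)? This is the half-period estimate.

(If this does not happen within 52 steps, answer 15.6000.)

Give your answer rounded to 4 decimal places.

Step 0: x=[6.3000] v=[0.0000]
Step 1: x=[6.1958] v=[-0.3474]
Step 2: x=[5.9928] v=[-0.6767]
Step 3: x=[5.7016] v=[-0.9707]
Step 4: x=[5.3373] v=[-1.2142]
Step 5: x=[4.9190] v=[-1.3944]
Step 6: x=[4.4684] v=[-1.5019]
Step 7: x=[4.0090] v=[-1.5312]
Step 8: x=[3.5648] v=[-1.4807]
Step 9: x=[3.1589] v=[-1.3530]
Step 10: x=[2.8125] v=[-1.1548]
Step 11: x=[2.5436] v=[-0.8964]
Step 12: x=[2.3662] v=[-0.5913]
Step 13: x=[2.2896] v=[-0.2554]
Step 14: x=[2.3177] v=[0.0938]
First v>=0 after going negative at step 14, time=4.2000

Answer: 4.2000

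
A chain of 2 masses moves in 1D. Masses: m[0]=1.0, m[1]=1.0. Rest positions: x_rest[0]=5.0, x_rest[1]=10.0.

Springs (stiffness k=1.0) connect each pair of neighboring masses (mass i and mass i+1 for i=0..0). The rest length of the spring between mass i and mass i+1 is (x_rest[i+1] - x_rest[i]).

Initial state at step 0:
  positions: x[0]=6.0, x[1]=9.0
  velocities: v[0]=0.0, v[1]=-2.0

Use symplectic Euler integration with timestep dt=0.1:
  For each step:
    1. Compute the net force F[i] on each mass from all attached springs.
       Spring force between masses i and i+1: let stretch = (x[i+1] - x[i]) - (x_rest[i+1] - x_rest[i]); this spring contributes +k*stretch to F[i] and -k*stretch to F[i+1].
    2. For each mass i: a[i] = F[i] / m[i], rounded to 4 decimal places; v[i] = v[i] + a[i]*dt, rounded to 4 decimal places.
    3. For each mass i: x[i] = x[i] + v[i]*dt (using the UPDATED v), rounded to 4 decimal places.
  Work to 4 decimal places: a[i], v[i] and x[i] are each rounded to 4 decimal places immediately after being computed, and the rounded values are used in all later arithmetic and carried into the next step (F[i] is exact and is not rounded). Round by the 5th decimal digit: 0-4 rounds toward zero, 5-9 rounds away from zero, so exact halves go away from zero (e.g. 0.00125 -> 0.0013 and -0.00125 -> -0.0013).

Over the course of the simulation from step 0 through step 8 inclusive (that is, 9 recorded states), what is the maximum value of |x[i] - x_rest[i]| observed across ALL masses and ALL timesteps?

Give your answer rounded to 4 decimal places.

Answer: 1.8020

Derivation:
Step 0: x=[6.0000 9.0000] v=[0.0000 -2.0000]
Step 1: x=[5.9800 8.8200] v=[-0.2000 -1.8000]
Step 2: x=[5.9384 8.6616] v=[-0.4160 -1.5840]
Step 3: x=[5.8740 8.5260] v=[-0.6437 -1.3563]
Step 4: x=[5.7862 8.4139] v=[-0.8785 -1.1215]
Step 5: x=[5.6746 8.3255] v=[-1.1157 -0.8843]
Step 6: x=[5.5395 8.2606] v=[-1.3506 -0.6494]
Step 7: x=[5.3817 8.2185] v=[-1.5785 -0.4215]
Step 8: x=[5.2022 8.1980] v=[-1.7948 -0.2052]
Max displacement = 1.8020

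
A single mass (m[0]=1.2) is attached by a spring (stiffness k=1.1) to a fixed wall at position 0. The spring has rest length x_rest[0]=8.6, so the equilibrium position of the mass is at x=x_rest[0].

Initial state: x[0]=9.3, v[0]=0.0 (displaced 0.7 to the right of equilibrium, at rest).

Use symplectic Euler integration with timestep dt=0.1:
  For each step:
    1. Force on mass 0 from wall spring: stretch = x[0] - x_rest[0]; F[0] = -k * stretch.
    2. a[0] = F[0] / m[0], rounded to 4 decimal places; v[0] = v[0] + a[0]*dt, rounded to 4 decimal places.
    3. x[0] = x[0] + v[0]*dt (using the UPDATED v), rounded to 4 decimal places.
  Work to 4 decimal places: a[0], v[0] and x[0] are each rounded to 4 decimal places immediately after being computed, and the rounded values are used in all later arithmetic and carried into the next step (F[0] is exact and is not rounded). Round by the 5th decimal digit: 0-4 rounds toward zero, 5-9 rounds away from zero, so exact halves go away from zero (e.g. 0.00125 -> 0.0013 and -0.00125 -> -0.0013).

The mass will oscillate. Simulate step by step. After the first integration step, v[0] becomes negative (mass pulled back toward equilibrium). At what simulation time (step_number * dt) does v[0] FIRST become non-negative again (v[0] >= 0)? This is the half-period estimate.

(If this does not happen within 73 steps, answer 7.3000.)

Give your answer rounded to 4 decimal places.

Answer: 3.3000

Derivation:
Step 0: x=[9.3000] v=[0.0000]
Step 1: x=[9.2936] v=[-0.0642]
Step 2: x=[9.2808] v=[-0.1278]
Step 3: x=[9.2618] v=[-0.1902]
Step 4: x=[9.2367] v=[-0.2509]
Step 5: x=[9.2058] v=[-0.3093]
Step 6: x=[9.1693] v=[-0.3648]
Step 7: x=[9.1276] v=[-0.4170]
Step 8: x=[9.0811] v=[-0.4654]
Step 9: x=[9.0302] v=[-0.5095]
Step 10: x=[8.9753] v=[-0.5489]
Step 11: x=[8.9170] v=[-0.5833]
Step 12: x=[8.8558] v=[-0.6124]
Step 13: x=[8.7922] v=[-0.6359]
Step 14: x=[8.7269] v=[-0.6535]
Step 15: x=[8.6604] v=[-0.6651]
Step 16: x=[8.5933] v=[-0.6706]
Step 17: x=[8.5263] v=[-0.6700]
Step 18: x=[8.4600] v=[-0.6632]
Step 19: x=[8.3950] v=[-0.6504]
Step 20: x=[8.3318] v=[-0.6316]
Step 21: x=[8.2711] v=[-0.6070]
Step 22: x=[8.2134] v=[-0.5769]
Step 23: x=[8.1593] v=[-0.5415]
Step 24: x=[8.1092] v=[-0.5011]
Step 25: x=[8.0636] v=[-0.4561]
Step 26: x=[8.0229] v=[-0.4069]
Step 27: x=[7.9875] v=[-0.3540]
Step 28: x=[7.9577] v=[-0.2979]
Step 29: x=[7.9338] v=[-0.2390]
Step 30: x=[7.9160] v=[-0.1779]
Step 31: x=[7.9045] v=[-0.1152]
Step 32: x=[7.8994] v=[-0.0515]
Step 33: x=[7.9007] v=[0.0127]
First v>=0 after going negative at step 33, time=3.3000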